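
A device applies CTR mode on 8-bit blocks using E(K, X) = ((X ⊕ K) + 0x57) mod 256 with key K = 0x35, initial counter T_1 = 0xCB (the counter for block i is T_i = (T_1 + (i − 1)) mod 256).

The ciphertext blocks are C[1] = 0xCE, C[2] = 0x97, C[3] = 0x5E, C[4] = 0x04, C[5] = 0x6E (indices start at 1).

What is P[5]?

P[5] = 0x3F

CTR decryption: S_i = E(K, T_i) where T_i is the counter for block i; P_i = C_i ⊕ S_i.
P[5]: T = 0xCF, S = E(K, T) = 0x51; 0x6E ⊕ 0x51 = 0x3F.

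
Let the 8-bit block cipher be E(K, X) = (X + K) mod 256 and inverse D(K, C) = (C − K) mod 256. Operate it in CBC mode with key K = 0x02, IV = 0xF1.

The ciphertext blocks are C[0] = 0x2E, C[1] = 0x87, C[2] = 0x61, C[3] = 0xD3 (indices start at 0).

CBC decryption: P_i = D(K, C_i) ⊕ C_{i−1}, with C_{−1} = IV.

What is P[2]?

P[2]: D(K, 0x61) = 0x5F; 0x5F ⊕ 0x87 = 0xD8.

P[2] = 0xD8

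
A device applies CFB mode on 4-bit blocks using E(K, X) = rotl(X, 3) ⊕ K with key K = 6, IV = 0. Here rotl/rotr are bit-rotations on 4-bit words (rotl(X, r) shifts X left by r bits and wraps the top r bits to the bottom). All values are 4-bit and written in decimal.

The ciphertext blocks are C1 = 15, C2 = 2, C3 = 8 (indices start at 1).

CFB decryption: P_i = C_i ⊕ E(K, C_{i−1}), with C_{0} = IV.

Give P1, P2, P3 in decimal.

P1: E(K, 0) = 6; 15 ⊕ 6 = 9.
P2: E(K, 15) = 9; 2 ⊕ 9 = 11.
P3: E(K, 2) = 7; 8 ⊕ 7 = 15.

P1 = 9, P2 = 11, P3 = 15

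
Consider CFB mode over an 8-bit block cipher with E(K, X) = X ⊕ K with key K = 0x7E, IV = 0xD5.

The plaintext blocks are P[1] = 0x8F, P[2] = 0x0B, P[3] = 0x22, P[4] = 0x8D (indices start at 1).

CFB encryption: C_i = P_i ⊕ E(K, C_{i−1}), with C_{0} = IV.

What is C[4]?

C[1]: E(K, 0xD5) = 0xAB; 0x8F ⊕ 0xAB = 0x24.
C[2]: E(K, 0x24) = 0x5A; 0x0B ⊕ 0x5A = 0x51.
C[3]: E(K, 0x51) = 0x2F; 0x22 ⊕ 0x2F = 0x0D.
C[4]: E(K, 0x0D) = 0x73; 0x8D ⊕ 0x73 = 0xFE.

C[4] = 0xFE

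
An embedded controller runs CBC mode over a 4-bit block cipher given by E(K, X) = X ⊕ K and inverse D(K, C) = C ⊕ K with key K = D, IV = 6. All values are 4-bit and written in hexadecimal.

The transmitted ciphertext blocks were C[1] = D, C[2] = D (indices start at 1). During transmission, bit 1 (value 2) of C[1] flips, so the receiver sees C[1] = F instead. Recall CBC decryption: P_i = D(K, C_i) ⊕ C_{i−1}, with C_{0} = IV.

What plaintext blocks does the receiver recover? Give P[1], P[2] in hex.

Only C[1] changed, to F. In CBC, a change in C_i garbles P_i and flips the same bit in P_{i+1}. Decrypting the received ciphertext:
P[1]: D(K, F) = 2; 2 ⊕ 6 = 4.
P[2]: D(K, D) = 0; 0 ⊕ F = F.
Blocks that differ from the original plaintext: P[1], P[2].

P[1] = 4, P[2] = F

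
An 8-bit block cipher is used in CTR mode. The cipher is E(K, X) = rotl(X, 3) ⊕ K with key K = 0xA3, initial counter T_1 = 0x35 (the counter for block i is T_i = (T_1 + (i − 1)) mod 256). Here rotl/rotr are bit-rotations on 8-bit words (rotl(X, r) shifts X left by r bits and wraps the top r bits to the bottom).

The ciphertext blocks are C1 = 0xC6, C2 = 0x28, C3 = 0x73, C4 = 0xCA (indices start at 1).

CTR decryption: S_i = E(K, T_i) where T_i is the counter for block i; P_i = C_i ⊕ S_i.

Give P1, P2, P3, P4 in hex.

P1 = 0xCC, P2 = 0x3A, P3 = 0x69, P4 = 0xA8

P1: T = 0x35, S = E(K, T) = 0x0A; 0xC6 ⊕ 0x0A = 0xCC.
P2: T = 0x36, S = E(K, T) = 0x12; 0x28 ⊕ 0x12 = 0x3A.
P3: T = 0x37, S = E(K, T) = 0x1A; 0x73 ⊕ 0x1A = 0x69.
P4: T = 0x38, S = E(K, T) = 0x62; 0xCA ⊕ 0x62 = 0xA8.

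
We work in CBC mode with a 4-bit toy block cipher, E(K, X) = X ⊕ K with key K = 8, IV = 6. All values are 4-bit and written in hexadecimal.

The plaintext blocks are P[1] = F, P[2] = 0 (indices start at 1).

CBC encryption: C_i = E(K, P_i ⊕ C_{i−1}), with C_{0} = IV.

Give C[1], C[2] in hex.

C[1] = 1, C[2] = 9

C[1]: P[1] ⊕ 6 = 9; E(K, 9) = 1.
C[2]: P[2] ⊕ 1 = 1; E(K, 1) = 9.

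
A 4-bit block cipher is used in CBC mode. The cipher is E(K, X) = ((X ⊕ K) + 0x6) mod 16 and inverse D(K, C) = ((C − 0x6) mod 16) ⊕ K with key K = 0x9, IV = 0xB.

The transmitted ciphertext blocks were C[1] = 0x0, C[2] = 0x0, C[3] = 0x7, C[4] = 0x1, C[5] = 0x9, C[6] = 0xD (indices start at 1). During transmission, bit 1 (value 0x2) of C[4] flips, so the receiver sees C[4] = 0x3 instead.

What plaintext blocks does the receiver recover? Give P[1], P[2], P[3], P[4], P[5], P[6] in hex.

CBC decryption: P_i = D(K, C_i) ⊕ C_{i−1}, with C_{0} = IV.
Only C[4] changed, to 0x3. In CBC, a change in C_i garbles P_i and flips the same bit in P_{i+1}. Decrypting the received ciphertext:
P[1]: D(K, 0x0) = 0x3; 0x3 ⊕ 0xB = 0x8.
P[2]: D(K, 0x0) = 0x3; 0x3 ⊕ 0x0 = 0x3.
P[3]: D(K, 0x7) = 0x8; 0x8 ⊕ 0x0 = 0x8.
P[4]: D(K, 0x3) = 0x4; 0x4 ⊕ 0x7 = 0x3.
P[5]: D(K, 0x9) = 0xA; 0xA ⊕ 0x3 = 0x9.
P[6]: D(K, 0xD) = 0xE; 0xE ⊕ 0x9 = 0x7.
Blocks that differ from the original plaintext: P[4], P[5].

P[1] = 0x8, P[2] = 0x3, P[3] = 0x8, P[4] = 0x3, P[5] = 0x9, P[6] = 0x7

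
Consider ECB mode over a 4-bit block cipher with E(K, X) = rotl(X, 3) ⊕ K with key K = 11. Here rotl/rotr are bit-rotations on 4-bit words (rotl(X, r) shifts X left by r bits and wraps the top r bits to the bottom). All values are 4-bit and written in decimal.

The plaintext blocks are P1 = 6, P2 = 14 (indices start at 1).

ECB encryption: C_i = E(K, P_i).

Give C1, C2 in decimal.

C1: E(K, 6) = 8.
C2: E(K, 14) = 12.

C1 = 8, C2 = 12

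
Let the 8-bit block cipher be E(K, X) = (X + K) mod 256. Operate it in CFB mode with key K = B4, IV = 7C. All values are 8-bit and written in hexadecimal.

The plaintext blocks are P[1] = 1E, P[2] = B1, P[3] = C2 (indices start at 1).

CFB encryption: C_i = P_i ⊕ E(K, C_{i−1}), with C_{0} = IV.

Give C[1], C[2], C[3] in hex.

C[1]: E(K, 7C) = 30; 1E ⊕ 30 = 2E.
C[2]: E(K, 2E) = E2; B1 ⊕ E2 = 53.
C[3]: E(K, 53) = 07; C2 ⊕ 07 = C5.

C[1] = 2E, C[2] = 53, C[3] = C5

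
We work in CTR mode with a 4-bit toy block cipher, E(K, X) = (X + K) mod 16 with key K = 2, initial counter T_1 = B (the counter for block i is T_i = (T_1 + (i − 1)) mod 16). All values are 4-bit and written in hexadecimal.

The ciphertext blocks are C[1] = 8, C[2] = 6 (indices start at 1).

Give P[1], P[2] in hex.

P[1] = 5, P[2] = 8

CTR decryption: S_i = E(K, T_i) where T_i is the counter for block i; P_i = C_i ⊕ S_i.
P[1]: T = B, S = E(K, T) = D; 8 ⊕ D = 5.
P[2]: T = C, S = E(K, T) = E; 6 ⊕ E = 8.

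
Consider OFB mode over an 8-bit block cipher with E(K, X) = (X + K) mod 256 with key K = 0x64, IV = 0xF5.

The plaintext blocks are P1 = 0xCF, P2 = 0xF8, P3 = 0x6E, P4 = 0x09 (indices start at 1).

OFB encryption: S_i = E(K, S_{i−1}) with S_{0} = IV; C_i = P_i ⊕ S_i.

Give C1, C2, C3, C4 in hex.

C1: S = E(K, 0xF5) = 0x59; 0xCF ⊕ 0x59 = 0x96.
C2: S = E(K, 0x59) = 0xBD; 0xF8 ⊕ 0xBD = 0x45.
C3: S = E(K, 0xBD) = 0x21; 0x6E ⊕ 0x21 = 0x4F.
C4: S = E(K, 0x21) = 0x85; 0x09 ⊕ 0x85 = 0x8C.

C1 = 0x96, C2 = 0x45, C3 = 0x4F, C4 = 0x8C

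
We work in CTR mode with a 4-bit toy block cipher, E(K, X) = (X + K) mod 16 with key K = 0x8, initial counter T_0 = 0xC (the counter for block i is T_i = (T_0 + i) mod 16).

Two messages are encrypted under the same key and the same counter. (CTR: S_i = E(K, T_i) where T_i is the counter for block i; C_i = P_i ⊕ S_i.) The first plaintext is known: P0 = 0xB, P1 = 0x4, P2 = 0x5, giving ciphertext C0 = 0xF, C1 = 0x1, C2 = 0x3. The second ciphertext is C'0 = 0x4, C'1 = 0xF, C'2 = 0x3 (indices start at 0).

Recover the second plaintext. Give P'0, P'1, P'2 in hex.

In CTR with a reused counter, both messages share the same keystream S_i, so C_i ⊕ C'_i = P_i ⊕ P'_i and thus P'_i = P_i ⊕ C_i ⊕ C'_i.
P'0: 0xB ⊕ 0xF ⊕ 0x4 = 0x0.
P'1: 0x4 ⊕ 0x1 ⊕ 0xF = 0xA.
P'2: 0x5 ⊕ 0x3 ⊕ 0x3 = 0x5.

P'0 = 0x0, P'1 = 0xA, P'2 = 0x5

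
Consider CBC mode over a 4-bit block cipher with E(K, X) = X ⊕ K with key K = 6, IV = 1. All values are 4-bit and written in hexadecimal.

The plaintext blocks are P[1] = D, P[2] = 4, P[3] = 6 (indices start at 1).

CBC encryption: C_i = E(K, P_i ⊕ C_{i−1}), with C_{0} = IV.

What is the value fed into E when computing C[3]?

C[1]: P[1] ⊕ 1 = C; E(K, C) = A.
C[2]: P[2] ⊕ A = E; E(K, E) = 8.
C[3]: P[3] ⊕ 8 = E; E(K, E) = 8.
So the input to E for block [3] is E.

E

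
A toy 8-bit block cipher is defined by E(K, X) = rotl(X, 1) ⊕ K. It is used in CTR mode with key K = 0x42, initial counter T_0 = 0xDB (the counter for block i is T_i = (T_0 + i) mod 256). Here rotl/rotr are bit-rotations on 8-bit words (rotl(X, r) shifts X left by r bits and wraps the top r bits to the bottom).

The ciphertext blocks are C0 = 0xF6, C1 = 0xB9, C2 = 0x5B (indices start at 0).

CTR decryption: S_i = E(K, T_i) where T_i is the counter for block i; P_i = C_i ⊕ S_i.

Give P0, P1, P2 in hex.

P0 = 0x03, P1 = 0x42, P2 = 0xA2

P0: T = 0xDB, S = E(K, T) = 0xF5; 0xF6 ⊕ 0xF5 = 0x03.
P1: T = 0xDC, S = E(K, T) = 0xFB; 0xB9 ⊕ 0xFB = 0x42.
P2: T = 0xDD, S = E(K, T) = 0xF9; 0x5B ⊕ 0xF9 = 0xA2.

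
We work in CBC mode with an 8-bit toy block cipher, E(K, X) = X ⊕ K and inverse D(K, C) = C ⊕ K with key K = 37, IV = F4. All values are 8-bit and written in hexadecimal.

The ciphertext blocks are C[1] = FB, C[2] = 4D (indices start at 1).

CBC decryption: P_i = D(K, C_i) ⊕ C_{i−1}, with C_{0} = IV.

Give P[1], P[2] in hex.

P[1]: D(K, FB) = CC; CC ⊕ F4 = 38.
P[2]: D(K, 4D) = 7A; 7A ⊕ FB = 81.

P[1] = 38, P[2] = 81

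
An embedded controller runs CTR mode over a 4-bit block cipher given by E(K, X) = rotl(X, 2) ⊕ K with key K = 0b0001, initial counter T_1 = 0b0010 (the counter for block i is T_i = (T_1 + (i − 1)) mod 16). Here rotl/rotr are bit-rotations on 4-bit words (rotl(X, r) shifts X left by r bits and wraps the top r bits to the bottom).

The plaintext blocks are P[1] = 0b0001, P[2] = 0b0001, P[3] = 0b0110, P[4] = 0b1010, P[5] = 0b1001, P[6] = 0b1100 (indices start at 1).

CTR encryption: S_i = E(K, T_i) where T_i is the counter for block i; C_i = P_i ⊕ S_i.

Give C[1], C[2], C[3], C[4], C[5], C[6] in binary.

C[1]: T = 0b0010, S = E(K, T) = 0b1001; 0b0001 ⊕ 0b1001 = 0b1000.
C[2]: T = 0b0011, S = E(K, T) = 0b1101; 0b0001 ⊕ 0b1101 = 0b1100.
C[3]: T = 0b0100, S = E(K, T) = 0b0000; 0b0110 ⊕ 0b0000 = 0b0110.
C[4]: T = 0b0101, S = E(K, T) = 0b0100; 0b1010 ⊕ 0b0100 = 0b1110.
C[5]: T = 0b0110, S = E(K, T) = 0b1000; 0b1001 ⊕ 0b1000 = 0b0001.
C[6]: T = 0b0111, S = E(K, T) = 0b1100; 0b1100 ⊕ 0b1100 = 0b0000.

C[1] = 0b1000, C[2] = 0b1100, C[3] = 0b0110, C[4] = 0b1110, C[5] = 0b0001, C[6] = 0b0000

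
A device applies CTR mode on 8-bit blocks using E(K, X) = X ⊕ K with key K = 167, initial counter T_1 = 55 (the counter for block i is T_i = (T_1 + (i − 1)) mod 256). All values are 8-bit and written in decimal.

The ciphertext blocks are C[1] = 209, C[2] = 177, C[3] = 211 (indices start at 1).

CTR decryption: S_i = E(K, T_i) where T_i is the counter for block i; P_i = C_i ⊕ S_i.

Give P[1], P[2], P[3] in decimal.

P[1]: T = 55, S = E(K, T) = 144; 209 ⊕ 144 = 65.
P[2]: T = 56, S = E(K, T) = 159; 177 ⊕ 159 = 46.
P[3]: T = 57, S = E(K, T) = 158; 211 ⊕ 158 = 77.

P[1] = 65, P[2] = 46, P[3] = 77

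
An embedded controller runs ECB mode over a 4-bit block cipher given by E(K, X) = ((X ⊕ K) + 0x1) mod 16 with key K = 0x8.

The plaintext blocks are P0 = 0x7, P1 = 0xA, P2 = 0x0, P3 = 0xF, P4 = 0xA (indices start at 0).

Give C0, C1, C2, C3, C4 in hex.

ECB encryption: C_i = E(K, P_i).
C0: E(K, 0x7) = 0x0.
C1: E(K, 0xA) = 0x3.
C2: E(K, 0x0) = 0x9.
C3: E(K, 0xF) = 0x8.
C4: E(K, 0xA) = 0x3.

C0 = 0x0, C1 = 0x3, C2 = 0x9, C3 = 0x8, C4 = 0x3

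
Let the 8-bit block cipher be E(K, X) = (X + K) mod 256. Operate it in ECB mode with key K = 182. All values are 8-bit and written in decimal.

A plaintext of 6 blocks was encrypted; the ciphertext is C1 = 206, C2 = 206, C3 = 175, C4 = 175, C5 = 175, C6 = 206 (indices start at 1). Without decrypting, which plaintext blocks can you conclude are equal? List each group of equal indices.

ECB encrypts each block independently with the same key, so equal ciphertext blocks imply equal plaintext blocks.
C1 = C2 = C6 = 206, so P1 = P2 = P6.
C3 = C4 = C5 = 175, so P3 = P4 = P5.

P1 = P2 = P6; P3 = P4 = P5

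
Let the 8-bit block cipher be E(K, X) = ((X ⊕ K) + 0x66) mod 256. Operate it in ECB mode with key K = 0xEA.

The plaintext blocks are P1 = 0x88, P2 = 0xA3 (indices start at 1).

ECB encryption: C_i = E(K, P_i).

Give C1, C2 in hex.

C1: E(K, 0x88) = 0xC8.
C2: E(K, 0xA3) = 0xAF.

C1 = 0xC8, C2 = 0xAF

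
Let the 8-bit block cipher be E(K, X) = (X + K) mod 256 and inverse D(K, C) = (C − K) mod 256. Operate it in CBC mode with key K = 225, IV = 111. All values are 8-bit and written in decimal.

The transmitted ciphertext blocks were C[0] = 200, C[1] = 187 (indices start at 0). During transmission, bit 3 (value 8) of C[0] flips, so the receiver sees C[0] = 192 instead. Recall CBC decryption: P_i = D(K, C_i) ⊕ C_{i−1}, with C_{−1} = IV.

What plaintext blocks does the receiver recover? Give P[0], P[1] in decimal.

Only C[0] changed, to 192. In CBC, a change in C_i garbles P_i and flips the same bit in P_{i+1}. Decrypting the received ciphertext:
P[0]: D(K, 192) = 223; 223 ⊕ 111 = 176.
P[1]: D(K, 187) = 218; 218 ⊕ 192 = 26.
Blocks that differ from the original plaintext: P[0], P[1].

P[0] = 176, P[1] = 26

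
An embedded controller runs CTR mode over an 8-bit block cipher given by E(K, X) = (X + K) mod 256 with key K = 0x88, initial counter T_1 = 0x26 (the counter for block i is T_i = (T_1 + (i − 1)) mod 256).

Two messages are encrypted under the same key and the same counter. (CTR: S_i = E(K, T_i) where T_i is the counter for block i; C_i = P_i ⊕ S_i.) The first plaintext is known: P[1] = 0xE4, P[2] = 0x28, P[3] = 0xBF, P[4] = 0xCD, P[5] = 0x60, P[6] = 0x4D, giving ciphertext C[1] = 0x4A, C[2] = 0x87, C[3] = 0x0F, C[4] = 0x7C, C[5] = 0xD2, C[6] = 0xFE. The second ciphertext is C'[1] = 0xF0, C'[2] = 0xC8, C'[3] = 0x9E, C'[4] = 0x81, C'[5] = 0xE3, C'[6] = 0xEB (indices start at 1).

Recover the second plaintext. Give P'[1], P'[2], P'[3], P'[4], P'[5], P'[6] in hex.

In CTR with a reused counter, both messages share the same keystream S_i, so C_i ⊕ C'_i = P_i ⊕ P'_i and thus P'_i = P_i ⊕ C_i ⊕ C'_i.
P'[1]: 0xE4 ⊕ 0x4A ⊕ 0xF0 = 0x5E.
P'[2]: 0x28 ⊕ 0x87 ⊕ 0xC8 = 0x67.
P'[3]: 0xBF ⊕ 0x0F ⊕ 0x9E = 0x2E.
P'[4]: 0xCD ⊕ 0x7C ⊕ 0x81 = 0x30.
P'[5]: 0x60 ⊕ 0xD2 ⊕ 0xE3 = 0x51.
P'[6]: 0x4D ⊕ 0xFE ⊕ 0xEB = 0x58.

P'[1] = 0x5E, P'[2] = 0x67, P'[3] = 0x2E, P'[4] = 0x30, P'[5] = 0x51, P'[6] = 0x58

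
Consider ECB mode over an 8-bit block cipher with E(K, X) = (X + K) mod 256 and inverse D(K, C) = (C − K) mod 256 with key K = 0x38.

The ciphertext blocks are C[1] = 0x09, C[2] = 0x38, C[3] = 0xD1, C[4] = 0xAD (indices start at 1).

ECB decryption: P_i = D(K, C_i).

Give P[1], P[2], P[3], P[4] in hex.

P[1]: D(K, 0x09) = 0xD1.
P[2]: D(K, 0x38) = 0x00.
P[3]: D(K, 0xD1) = 0x99.
P[4]: D(K, 0xAD) = 0x75.

P[1] = 0xD1, P[2] = 0x00, P[3] = 0x99, P[4] = 0x75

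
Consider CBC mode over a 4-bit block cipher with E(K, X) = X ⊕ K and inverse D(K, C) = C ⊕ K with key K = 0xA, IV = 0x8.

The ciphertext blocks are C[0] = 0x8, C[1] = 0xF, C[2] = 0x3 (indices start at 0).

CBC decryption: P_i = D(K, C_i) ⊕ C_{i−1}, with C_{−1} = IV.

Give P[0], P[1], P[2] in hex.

P[0] = 0xA, P[1] = 0xD, P[2] = 0x6

P[0]: D(K, 0x8) = 0x2; 0x2 ⊕ 0x8 = 0xA.
P[1]: D(K, 0xF) = 0x5; 0x5 ⊕ 0x8 = 0xD.
P[2]: D(K, 0x3) = 0x9; 0x9 ⊕ 0xF = 0x6.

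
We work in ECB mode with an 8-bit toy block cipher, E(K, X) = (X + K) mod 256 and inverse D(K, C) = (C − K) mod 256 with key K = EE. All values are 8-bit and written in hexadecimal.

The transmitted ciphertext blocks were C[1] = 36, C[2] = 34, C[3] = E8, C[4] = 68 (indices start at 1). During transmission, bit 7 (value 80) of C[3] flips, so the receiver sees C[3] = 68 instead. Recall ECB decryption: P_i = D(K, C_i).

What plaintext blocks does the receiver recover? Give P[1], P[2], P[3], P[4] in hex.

Only C[3] changed, to 68. In ECB, a change in C_i affects only P_i. Decrypting the received ciphertext:
P[1]: D(K, 36) = 48.
P[2]: D(K, 34) = 46.
P[3]: D(K, 68) = 7A.
P[4]: D(K, 68) = 7A.
Blocks that differ from the original plaintext: P[3].

P[1] = 48, P[2] = 46, P[3] = 7A, P[4] = 7A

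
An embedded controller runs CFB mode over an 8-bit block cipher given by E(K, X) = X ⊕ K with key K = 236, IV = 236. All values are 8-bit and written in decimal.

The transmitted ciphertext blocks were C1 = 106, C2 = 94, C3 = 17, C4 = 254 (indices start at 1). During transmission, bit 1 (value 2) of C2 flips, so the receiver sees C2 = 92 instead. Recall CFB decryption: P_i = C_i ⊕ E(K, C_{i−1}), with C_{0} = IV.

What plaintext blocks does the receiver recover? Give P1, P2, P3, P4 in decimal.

P1 = 106, P2 = 218, P3 = 161, P4 = 3

Only C2 changed, to 92. In CFB, a change in C_i flips the same bit in P_i and garbles P_{i+1}. Decrypting the received ciphertext:
P1: E(K, 236) = 0; 106 ⊕ 0 = 106.
P2: E(K, 106) = 134; 92 ⊕ 134 = 218.
P3: E(K, 92) = 176; 17 ⊕ 176 = 161.
P4: E(K, 17) = 253; 254 ⊕ 253 = 3.
Blocks that differ from the original plaintext: P2, P3.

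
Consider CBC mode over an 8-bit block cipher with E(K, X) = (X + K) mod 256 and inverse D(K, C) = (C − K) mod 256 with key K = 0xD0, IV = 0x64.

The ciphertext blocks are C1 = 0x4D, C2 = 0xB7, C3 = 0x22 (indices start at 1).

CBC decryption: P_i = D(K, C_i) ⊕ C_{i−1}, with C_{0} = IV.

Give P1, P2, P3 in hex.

P1 = 0x19, P2 = 0xAA, P3 = 0xE5

P1: D(K, 0x4D) = 0x7D; 0x7D ⊕ 0x64 = 0x19.
P2: D(K, 0xB7) = 0xE7; 0xE7 ⊕ 0x4D = 0xAA.
P3: D(K, 0x22) = 0x52; 0x52 ⊕ 0xB7 = 0xE5.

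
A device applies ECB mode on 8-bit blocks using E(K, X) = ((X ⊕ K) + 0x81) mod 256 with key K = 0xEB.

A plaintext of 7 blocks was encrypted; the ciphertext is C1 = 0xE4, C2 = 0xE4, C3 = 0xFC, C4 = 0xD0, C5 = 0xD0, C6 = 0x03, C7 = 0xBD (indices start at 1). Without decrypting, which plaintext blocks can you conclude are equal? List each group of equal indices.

P1 = P2; P4 = P5

ECB encrypts each block independently with the same key, so equal ciphertext blocks imply equal plaintext blocks.
C1 = C2 = 0xE4, so P1 = P2.
C4 = C5 = 0xD0, so P4 = P5.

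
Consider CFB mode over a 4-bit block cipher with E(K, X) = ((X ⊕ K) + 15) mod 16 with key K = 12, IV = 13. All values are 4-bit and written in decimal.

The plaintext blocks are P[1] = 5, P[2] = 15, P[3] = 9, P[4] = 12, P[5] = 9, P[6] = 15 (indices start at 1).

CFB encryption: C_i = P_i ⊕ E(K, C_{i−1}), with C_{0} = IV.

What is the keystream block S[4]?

C[1]: E(K, 13) = 0; 5 ⊕ 0 = 5.
C[2]: E(K, 5) = 8; 15 ⊕ 8 = 7.
C[3]: E(K, 7) = 10; 9 ⊕ 10 = 3.
C[4]: E(K, 3) = 14; 12 ⊕ 14 = 2.
So S[4] = 14.

14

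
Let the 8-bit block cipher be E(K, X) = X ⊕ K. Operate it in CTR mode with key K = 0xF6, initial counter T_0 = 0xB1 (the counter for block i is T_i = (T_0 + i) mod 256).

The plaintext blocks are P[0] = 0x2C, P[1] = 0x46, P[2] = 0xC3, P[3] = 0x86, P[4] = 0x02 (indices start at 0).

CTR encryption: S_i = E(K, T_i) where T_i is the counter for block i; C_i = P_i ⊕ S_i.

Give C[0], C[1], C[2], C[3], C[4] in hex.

C[0] = 0x6B, C[1] = 0x02, C[2] = 0x86, C[3] = 0xC4, C[4] = 0x41

C[0]: T = 0xB1, S = E(K, T) = 0x47; 0x2C ⊕ 0x47 = 0x6B.
C[1]: T = 0xB2, S = E(K, T) = 0x44; 0x46 ⊕ 0x44 = 0x02.
C[2]: T = 0xB3, S = E(K, T) = 0x45; 0xC3 ⊕ 0x45 = 0x86.
C[3]: T = 0xB4, S = E(K, T) = 0x42; 0x86 ⊕ 0x42 = 0xC4.
C[4]: T = 0xB5, S = E(K, T) = 0x43; 0x02 ⊕ 0x43 = 0x41.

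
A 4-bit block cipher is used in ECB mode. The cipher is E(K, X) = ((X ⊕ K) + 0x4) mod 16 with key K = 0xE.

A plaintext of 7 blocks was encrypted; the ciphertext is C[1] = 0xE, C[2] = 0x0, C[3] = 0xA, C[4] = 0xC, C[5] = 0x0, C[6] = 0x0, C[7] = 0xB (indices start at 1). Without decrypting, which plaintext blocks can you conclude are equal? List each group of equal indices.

P[2] = P[5] = P[6]

ECB encrypts each block independently with the same key, so equal ciphertext blocks imply equal plaintext blocks.
C[2] = C[5] = C[6] = 0x0, so P[2] = P[5] = P[6].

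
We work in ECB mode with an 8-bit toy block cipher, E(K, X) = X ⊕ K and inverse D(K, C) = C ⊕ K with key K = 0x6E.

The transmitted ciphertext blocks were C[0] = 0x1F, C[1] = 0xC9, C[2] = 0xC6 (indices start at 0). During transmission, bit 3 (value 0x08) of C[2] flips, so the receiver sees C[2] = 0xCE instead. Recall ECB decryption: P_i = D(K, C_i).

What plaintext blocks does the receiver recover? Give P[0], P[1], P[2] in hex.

P[0] = 0x71, P[1] = 0xA7, P[2] = 0xA0

Only C[2] changed, to 0xCE. In ECB, a change in C_i affects only P_i. Decrypting the received ciphertext:
P[0]: D(K, 0x1F) = 0x71.
P[1]: D(K, 0xC9) = 0xA7.
P[2]: D(K, 0xCE) = 0xA0.
Blocks that differ from the original plaintext: P[2].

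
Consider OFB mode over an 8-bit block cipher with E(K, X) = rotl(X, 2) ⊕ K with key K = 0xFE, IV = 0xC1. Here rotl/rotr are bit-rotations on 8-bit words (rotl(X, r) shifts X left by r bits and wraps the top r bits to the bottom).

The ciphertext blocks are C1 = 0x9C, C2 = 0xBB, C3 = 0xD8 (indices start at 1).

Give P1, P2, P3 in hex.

OFB decryption: S_i = E(K, S_{i−1}) with S_{0} = IV; P_i = C_i ⊕ S_i.
P1: S = E(K, 0xC1) = 0xF9; 0x9C ⊕ 0xF9 = 0x65.
P2: S = E(K, 0xF9) = 0x19; 0xBB ⊕ 0x19 = 0xA2.
P3: S = E(K, 0x19) = 0x9A; 0xD8 ⊕ 0x9A = 0x42.

P1 = 0x65, P2 = 0xA2, P3 = 0x42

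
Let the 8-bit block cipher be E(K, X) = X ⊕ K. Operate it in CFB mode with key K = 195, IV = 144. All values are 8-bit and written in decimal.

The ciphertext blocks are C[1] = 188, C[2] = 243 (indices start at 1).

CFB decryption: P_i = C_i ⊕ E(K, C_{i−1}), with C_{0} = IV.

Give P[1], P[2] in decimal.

P[1]: E(K, 144) = 83; 188 ⊕ 83 = 239.
P[2]: E(K, 188) = 127; 243 ⊕ 127 = 140.

P[1] = 239, P[2] = 140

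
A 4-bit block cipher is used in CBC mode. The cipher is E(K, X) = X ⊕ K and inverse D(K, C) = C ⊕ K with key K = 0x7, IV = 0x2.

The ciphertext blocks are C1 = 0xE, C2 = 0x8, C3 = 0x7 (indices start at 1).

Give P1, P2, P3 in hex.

P1 = 0xB, P2 = 0x1, P3 = 0x8

CBC decryption: P_i = D(K, C_i) ⊕ C_{i−1}, with C_{0} = IV.
P1: D(K, 0xE) = 0x9; 0x9 ⊕ 0x2 = 0xB.
P2: D(K, 0x8) = 0xF; 0xF ⊕ 0xE = 0x1.
P3: D(K, 0x7) = 0x0; 0x0 ⊕ 0x8 = 0x8.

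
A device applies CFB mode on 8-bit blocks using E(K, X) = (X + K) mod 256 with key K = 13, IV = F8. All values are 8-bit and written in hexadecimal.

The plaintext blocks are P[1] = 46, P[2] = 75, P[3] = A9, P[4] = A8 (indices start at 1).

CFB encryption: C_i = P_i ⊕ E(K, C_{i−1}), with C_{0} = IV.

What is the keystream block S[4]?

94

C[1]: E(K, F8) = 0B; 46 ⊕ 0B = 4D.
C[2]: E(K, 4D) = 60; 75 ⊕ 60 = 15.
C[3]: E(K, 15) = 28; A9 ⊕ 28 = 81.
C[4]: E(K, 81) = 94; A8 ⊕ 94 = 3C.
So S[4] = 94.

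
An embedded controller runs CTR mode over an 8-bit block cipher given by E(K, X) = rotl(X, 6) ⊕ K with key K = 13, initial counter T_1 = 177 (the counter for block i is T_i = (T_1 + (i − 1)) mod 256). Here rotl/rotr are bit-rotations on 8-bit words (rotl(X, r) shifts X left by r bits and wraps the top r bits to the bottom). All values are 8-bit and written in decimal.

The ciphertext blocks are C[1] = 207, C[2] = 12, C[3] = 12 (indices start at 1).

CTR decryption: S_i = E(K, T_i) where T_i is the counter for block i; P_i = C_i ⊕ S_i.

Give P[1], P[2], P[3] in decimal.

P[1] = 174, P[2] = 173, P[3] = 237

P[1]: T = 177, S = E(K, T) = 97; 207 ⊕ 97 = 174.
P[2]: T = 178, S = E(K, T) = 161; 12 ⊕ 161 = 173.
P[3]: T = 179, S = E(K, T) = 225; 12 ⊕ 225 = 237.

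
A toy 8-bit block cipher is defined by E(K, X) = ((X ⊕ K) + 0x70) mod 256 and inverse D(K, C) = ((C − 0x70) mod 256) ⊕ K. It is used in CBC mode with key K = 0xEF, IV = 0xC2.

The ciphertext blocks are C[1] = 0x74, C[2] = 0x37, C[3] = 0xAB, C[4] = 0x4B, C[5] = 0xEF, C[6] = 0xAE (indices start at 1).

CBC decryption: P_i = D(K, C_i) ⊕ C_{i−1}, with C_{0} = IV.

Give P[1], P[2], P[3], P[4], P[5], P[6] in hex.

P[1] = 0x29, P[2] = 0x5C, P[3] = 0xE3, P[4] = 0x9F, P[5] = 0xDB, P[6] = 0x3E

P[1]: D(K, 0x74) = 0xEB; 0xEB ⊕ 0xC2 = 0x29.
P[2]: D(K, 0x37) = 0x28; 0x28 ⊕ 0x74 = 0x5C.
P[3]: D(K, 0xAB) = 0xD4; 0xD4 ⊕ 0x37 = 0xE3.
P[4]: D(K, 0x4B) = 0x34; 0x34 ⊕ 0xAB = 0x9F.
P[5]: D(K, 0xEF) = 0x90; 0x90 ⊕ 0x4B = 0xDB.
P[6]: D(K, 0xAE) = 0xD1; 0xD1 ⊕ 0xEF = 0x3E.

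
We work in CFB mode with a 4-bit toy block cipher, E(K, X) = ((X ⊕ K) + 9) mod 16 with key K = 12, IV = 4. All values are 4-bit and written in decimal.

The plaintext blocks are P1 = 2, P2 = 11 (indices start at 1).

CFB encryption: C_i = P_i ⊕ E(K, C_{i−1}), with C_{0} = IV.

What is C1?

C1: E(K, 4) = 1; 2 ⊕ 1 = 3.

C1 = 3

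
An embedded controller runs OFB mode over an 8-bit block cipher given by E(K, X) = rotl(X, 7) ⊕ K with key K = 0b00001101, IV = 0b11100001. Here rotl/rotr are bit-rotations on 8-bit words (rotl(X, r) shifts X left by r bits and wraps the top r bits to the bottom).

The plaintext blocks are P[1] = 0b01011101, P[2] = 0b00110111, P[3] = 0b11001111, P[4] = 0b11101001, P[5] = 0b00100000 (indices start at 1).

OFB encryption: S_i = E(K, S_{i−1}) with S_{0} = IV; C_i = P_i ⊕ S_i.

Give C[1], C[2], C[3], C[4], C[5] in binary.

C[1] = 0b10100000, C[2] = 0b11000100, C[3] = 0b00111011, C[4] = 0b10011110, C[5] = 0b10010110

C[1]: S = E(K, 0b11100001) = 0b11111101; 0b01011101 ⊕ 0b11111101 = 0b10100000.
C[2]: S = E(K, 0b11111101) = 0b11110011; 0b00110111 ⊕ 0b11110011 = 0b11000100.
C[3]: S = E(K, 0b11110011) = 0b11110100; 0b11001111 ⊕ 0b11110100 = 0b00111011.
C[4]: S = E(K, 0b11110100) = 0b01110111; 0b11101001 ⊕ 0b01110111 = 0b10011110.
C[5]: S = E(K, 0b01110111) = 0b10110110; 0b00100000 ⊕ 0b10110110 = 0b10010110.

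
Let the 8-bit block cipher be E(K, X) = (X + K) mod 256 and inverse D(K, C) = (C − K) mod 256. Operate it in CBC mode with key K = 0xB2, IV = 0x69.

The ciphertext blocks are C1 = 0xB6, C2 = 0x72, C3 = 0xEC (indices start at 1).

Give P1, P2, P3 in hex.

P1 = 0x6D, P2 = 0x76, P3 = 0x48

CBC decryption: P_i = D(K, C_i) ⊕ C_{i−1}, with C_{0} = IV.
P1: D(K, 0xB6) = 0x04; 0x04 ⊕ 0x69 = 0x6D.
P2: D(K, 0x72) = 0xC0; 0xC0 ⊕ 0xB6 = 0x76.
P3: D(K, 0xEC) = 0x3A; 0x3A ⊕ 0x72 = 0x48.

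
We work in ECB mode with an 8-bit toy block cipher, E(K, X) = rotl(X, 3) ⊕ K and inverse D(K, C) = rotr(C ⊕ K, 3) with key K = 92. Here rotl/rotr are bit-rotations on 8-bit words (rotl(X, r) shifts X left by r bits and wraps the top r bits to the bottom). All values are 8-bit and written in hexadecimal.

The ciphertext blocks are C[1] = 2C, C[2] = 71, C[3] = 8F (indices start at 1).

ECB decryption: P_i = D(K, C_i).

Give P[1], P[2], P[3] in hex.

P[1]: D(K, 2C) = D7.
P[2]: D(K, 71) = 7C.
P[3]: D(K, 8F) = A3.

P[1] = D7, P[2] = 7C, P[3] = A3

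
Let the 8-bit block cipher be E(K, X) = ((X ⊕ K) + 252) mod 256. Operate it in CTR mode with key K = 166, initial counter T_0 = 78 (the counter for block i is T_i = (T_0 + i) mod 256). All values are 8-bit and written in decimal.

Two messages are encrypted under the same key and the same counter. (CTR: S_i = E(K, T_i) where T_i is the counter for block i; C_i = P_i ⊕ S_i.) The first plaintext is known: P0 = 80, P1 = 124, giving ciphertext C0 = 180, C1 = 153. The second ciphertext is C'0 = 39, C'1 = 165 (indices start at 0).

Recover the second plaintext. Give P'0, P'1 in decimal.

In CTR with a reused counter, both messages share the same keystream S_i, so C_i ⊕ C'_i = P_i ⊕ P'_i and thus P'_i = P_i ⊕ C_i ⊕ C'_i.
P'0: 80 ⊕ 180 ⊕ 39 = 195.
P'1: 124 ⊕ 153 ⊕ 165 = 64.

P'0 = 195, P'1 = 64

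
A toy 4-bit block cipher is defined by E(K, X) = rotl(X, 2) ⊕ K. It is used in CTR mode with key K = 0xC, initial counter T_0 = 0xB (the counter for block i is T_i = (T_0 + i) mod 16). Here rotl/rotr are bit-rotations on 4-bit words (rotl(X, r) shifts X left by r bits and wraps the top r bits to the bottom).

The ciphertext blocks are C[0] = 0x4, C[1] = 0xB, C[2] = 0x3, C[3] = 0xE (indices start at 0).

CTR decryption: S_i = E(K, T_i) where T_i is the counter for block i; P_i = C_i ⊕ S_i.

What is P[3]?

P[3]: T = 0xE, S = E(K, T) = 0x7; 0xE ⊕ 0x7 = 0x9.

P[3] = 0x9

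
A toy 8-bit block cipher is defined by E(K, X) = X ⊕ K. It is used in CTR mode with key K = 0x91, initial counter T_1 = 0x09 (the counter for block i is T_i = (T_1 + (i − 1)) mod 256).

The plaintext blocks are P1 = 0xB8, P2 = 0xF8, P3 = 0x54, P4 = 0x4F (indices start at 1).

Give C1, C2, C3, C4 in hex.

CTR encryption: S_i = E(K, T_i) where T_i is the counter for block i; C_i = P_i ⊕ S_i.
C1: T = 0x09, S = E(K, T) = 0x98; 0xB8 ⊕ 0x98 = 0x20.
C2: T = 0x0A, S = E(K, T) = 0x9B; 0xF8 ⊕ 0x9B = 0x63.
C3: T = 0x0B, S = E(K, T) = 0x9A; 0x54 ⊕ 0x9A = 0xCE.
C4: T = 0x0C, S = E(K, T) = 0x9D; 0x4F ⊕ 0x9D = 0xD2.

C1 = 0x20, C2 = 0x63, C3 = 0xCE, C4 = 0xD2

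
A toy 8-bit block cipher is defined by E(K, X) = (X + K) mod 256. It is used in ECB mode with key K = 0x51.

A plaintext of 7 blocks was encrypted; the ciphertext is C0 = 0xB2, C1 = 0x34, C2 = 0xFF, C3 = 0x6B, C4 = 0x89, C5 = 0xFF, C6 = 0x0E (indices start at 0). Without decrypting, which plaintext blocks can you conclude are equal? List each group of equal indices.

P2 = P5

ECB encrypts each block independently with the same key, so equal ciphertext blocks imply equal plaintext blocks.
C2 = C5 = 0xFF, so P2 = P5.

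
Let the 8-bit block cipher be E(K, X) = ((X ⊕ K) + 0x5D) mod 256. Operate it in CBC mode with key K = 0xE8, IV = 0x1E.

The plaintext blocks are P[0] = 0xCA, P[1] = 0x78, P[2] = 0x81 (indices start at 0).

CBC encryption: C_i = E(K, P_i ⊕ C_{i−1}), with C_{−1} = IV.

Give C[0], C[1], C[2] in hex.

C[0]: P[0] ⊕ 0x1E = 0xD4; E(K, 0xD4) = 0x99.
C[1]: P[1] ⊕ 0x99 = 0xE1; E(K, 0xE1) = 0x66.
C[2]: P[2] ⊕ 0x66 = 0xE7; E(K, 0xE7) = 0x6C.

C[0] = 0x99, C[1] = 0x66, C[2] = 0x6C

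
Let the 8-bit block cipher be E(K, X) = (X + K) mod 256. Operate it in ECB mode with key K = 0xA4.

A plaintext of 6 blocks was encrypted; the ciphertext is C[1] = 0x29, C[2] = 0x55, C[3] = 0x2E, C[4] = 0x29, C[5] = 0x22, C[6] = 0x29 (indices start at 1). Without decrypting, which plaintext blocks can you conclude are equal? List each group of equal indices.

ECB encrypts each block independently with the same key, so equal ciphertext blocks imply equal plaintext blocks.
C[1] = C[4] = C[6] = 0x29, so P[1] = P[4] = P[6].

P[1] = P[4] = P[6]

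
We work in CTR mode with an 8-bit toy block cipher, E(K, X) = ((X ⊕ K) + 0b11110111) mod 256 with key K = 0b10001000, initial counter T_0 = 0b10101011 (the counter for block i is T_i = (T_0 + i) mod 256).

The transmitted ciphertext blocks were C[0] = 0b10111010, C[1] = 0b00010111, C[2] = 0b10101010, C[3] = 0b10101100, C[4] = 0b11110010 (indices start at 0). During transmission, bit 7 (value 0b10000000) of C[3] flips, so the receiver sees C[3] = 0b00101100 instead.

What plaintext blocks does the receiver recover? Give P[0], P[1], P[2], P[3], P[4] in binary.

CTR decryption: S_i = E(K, T_i) where T_i is the counter for block i; P_i = C_i ⊕ S_i.
Only C[3] changed, to 0b00101100. In CTR, a change in C_i flips the same bit in P_i only; the keystream is unaffected. Decrypting the received ciphertext:
P[0]: T = 0b10101011, S = E(K, T) = 0b00011010; 0b10111010 ⊕ 0b00011010 = 0b10100000.
P[1]: T = 0b10101100, S = E(K, T) = 0b00011011; 0b00010111 ⊕ 0b00011011 = 0b00001100.
P[2]: T = 0b10101101, S = E(K, T) = 0b00011100; 0b10101010 ⊕ 0b00011100 = 0b10110110.
P[3]: T = 0b10101110, S = E(K, T) = 0b00011101; 0b00101100 ⊕ 0b00011101 = 0b00110001.
P[4]: T = 0b10101111, S = E(K, T) = 0b00011110; 0b11110010 ⊕ 0b00011110 = 0b11101100.
Blocks that differ from the original plaintext: P[3].

P[0] = 0b10100000, P[1] = 0b00001100, P[2] = 0b10110110, P[3] = 0b00110001, P[4] = 0b11101100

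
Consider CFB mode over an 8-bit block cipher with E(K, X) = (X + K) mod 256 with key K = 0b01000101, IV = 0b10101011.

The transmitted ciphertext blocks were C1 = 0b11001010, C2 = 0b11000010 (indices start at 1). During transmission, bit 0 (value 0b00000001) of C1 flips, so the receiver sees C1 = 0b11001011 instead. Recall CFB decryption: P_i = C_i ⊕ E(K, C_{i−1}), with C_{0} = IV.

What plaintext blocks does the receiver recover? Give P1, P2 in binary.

P1 = 0b00111011, P2 = 0b11010010

Only C1 changed, to 0b11001011. In CFB, a change in C_i flips the same bit in P_i and garbles P_{i+1}. Decrypting the received ciphertext:
P1: E(K, 0b10101011) = 0b11110000; 0b11001011 ⊕ 0b11110000 = 0b00111011.
P2: E(K, 0b11001011) = 0b00010000; 0b11000010 ⊕ 0b00010000 = 0b11010010.
Blocks that differ from the original plaintext: P1, P2.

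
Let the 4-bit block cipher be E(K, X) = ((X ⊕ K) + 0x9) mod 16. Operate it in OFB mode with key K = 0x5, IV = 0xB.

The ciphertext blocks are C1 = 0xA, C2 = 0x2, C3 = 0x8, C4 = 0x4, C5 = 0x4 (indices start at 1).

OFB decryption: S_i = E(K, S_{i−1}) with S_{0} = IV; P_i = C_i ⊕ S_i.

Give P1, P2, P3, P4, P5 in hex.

P1 = 0xD, P2 = 0x9, P3 = 0xF, P4 = 0xF, P5 = 0x3

P1: S = E(K, 0xB) = 0x7; 0xA ⊕ 0x7 = 0xD.
P2: S = E(K, 0x7) = 0xB; 0x2 ⊕ 0xB = 0x9.
P3: S = E(K, 0xB) = 0x7; 0x8 ⊕ 0x7 = 0xF.
P4: S = E(K, 0x7) = 0xB; 0x4 ⊕ 0xB = 0xF.
P5: S = E(K, 0xB) = 0x7; 0x4 ⊕ 0x7 = 0x3.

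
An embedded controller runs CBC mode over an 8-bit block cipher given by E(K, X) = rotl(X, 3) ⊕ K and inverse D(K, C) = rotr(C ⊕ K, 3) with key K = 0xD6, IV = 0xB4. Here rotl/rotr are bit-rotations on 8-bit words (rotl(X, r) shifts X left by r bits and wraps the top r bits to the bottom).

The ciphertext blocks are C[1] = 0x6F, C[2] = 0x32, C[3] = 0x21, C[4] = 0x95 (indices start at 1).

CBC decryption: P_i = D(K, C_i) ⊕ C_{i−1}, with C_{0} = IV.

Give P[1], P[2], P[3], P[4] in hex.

P[1] = 0x83, P[2] = 0xF3, P[3] = 0xCC, P[4] = 0x49

P[1]: D(K, 0x6F) = 0x37; 0x37 ⊕ 0xB4 = 0x83.
P[2]: D(K, 0x32) = 0x9C; 0x9C ⊕ 0x6F = 0xF3.
P[3]: D(K, 0x21) = 0xFE; 0xFE ⊕ 0x32 = 0xCC.
P[4]: D(K, 0x95) = 0x68; 0x68 ⊕ 0x21 = 0x49.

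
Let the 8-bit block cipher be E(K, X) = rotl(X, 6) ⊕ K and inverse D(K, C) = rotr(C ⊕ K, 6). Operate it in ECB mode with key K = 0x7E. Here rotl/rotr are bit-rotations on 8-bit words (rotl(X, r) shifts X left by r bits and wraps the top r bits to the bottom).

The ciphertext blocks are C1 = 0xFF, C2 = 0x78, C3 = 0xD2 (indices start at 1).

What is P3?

ECB decryption: P_i = D(K, C_i).
P3: D(K, 0xD2) = 0xB2.

P3 = 0xB2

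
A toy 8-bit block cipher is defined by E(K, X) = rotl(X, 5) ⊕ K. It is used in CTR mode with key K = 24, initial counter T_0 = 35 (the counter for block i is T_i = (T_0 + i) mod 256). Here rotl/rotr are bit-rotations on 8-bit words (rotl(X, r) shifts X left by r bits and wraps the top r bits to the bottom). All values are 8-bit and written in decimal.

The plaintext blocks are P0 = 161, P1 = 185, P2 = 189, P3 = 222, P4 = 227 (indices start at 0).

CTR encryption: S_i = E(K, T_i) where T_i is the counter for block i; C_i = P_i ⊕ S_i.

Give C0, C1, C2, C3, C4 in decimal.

C0 = 221, C1 = 37, C2 = 1, C3 = 2, C4 = 31

C0: T = 35, S = E(K, T) = 124; 161 ⊕ 124 = 221.
C1: T = 36, S = E(K, T) = 156; 185 ⊕ 156 = 37.
C2: T = 37, S = E(K, T) = 188; 189 ⊕ 188 = 1.
C3: T = 38, S = E(K, T) = 220; 222 ⊕ 220 = 2.
C4: T = 39, S = E(K, T) = 252; 227 ⊕ 252 = 31.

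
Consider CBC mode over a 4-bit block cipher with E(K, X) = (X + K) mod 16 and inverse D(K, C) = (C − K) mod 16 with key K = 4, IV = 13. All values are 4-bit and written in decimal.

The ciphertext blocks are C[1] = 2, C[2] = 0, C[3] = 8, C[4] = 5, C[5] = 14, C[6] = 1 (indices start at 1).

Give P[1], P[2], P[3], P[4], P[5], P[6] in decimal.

CBC decryption: P_i = D(K, C_i) ⊕ C_{i−1}, with C_{0} = IV.
P[1]: D(K, 2) = 14; 14 ⊕ 13 = 3.
P[2]: D(K, 0) = 12; 12 ⊕ 2 = 14.
P[3]: D(K, 8) = 4; 4 ⊕ 0 = 4.
P[4]: D(K, 5) = 1; 1 ⊕ 8 = 9.
P[5]: D(K, 14) = 10; 10 ⊕ 5 = 15.
P[6]: D(K, 1) = 13; 13 ⊕ 14 = 3.

P[1] = 3, P[2] = 14, P[3] = 4, P[4] = 9, P[5] = 15, P[6] = 3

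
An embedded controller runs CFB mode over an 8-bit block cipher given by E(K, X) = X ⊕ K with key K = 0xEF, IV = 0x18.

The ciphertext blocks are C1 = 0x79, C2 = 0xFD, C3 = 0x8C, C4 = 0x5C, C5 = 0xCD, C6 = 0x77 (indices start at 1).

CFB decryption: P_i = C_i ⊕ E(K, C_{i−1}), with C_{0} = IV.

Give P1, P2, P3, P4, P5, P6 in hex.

P1 = 0x8E, P2 = 0x6B, P3 = 0x9E, P4 = 0x3F, P5 = 0x7E, P6 = 0x55

P1: E(K, 0x18) = 0xF7; 0x79 ⊕ 0xF7 = 0x8E.
P2: E(K, 0x79) = 0x96; 0xFD ⊕ 0x96 = 0x6B.
P3: E(K, 0xFD) = 0x12; 0x8C ⊕ 0x12 = 0x9E.
P4: E(K, 0x8C) = 0x63; 0x5C ⊕ 0x63 = 0x3F.
P5: E(K, 0x5C) = 0xB3; 0xCD ⊕ 0xB3 = 0x7E.
P6: E(K, 0xCD) = 0x22; 0x77 ⊕ 0x22 = 0x55.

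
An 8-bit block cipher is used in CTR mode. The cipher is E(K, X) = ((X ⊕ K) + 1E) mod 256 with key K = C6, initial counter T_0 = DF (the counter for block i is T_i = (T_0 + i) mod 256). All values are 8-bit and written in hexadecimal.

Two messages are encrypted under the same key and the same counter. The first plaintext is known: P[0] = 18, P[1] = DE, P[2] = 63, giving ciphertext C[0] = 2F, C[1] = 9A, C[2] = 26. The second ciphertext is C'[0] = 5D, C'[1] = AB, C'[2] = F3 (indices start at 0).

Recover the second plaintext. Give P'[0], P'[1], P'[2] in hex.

In CTR with a reused counter, both messages share the same keystream S_i, so C_i ⊕ C'_i = P_i ⊕ P'_i and thus P'_i = P_i ⊕ C_i ⊕ C'_i.
P'[0]: 18 ⊕ 2F ⊕ 5D = 6A.
P'[1]: DE ⊕ 9A ⊕ AB = EF.
P'[2]: 63 ⊕ 26 ⊕ F3 = B6.

P'[0] = 6A, P'[1] = EF, P'[2] = B6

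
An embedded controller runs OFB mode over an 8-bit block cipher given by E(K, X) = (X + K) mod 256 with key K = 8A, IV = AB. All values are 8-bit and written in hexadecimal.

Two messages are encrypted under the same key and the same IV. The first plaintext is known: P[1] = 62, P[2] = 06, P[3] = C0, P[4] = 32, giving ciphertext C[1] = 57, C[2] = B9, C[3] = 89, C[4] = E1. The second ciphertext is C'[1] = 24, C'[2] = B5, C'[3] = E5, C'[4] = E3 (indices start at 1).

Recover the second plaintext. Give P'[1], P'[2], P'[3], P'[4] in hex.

P'[1] = 11, P'[2] = 0A, P'[3] = AC, P'[4] = 30

In OFB with a reused IV, both messages share the same keystream S_i, so C_i ⊕ C'_i = P_i ⊕ P'_i and thus P'_i = P_i ⊕ C_i ⊕ C'_i.
P'[1]: 62 ⊕ 57 ⊕ 24 = 11.
P'[2]: 06 ⊕ B9 ⊕ B5 = 0A.
P'[3]: C0 ⊕ 89 ⊕ E5 = AC.
P'[4]: 32 ⊕ E1 ⊕ E3 = 30.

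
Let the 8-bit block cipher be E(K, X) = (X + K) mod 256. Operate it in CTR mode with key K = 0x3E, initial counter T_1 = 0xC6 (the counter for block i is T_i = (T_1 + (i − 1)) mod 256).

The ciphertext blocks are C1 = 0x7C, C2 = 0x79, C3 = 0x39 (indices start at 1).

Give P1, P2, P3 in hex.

CTR decryption: S_i = E(K, T_i) where T_i is the counter for block i; P_i = C_i ⊕ S_i.
P1: T = 0xC6, S = E(K, T) = 0x04; 0x7C ⊕ 0x04 = 0x78.
P2: T = 0xC7, S = E(K, T) = 0x05; 0x79 ⊕ 0x05 = 0x7C.
P3: T = 0xC8, S = E(K, T) = 0x06; 0x39 ⊕ 0x06 = 0x3F.

P1 = 0x78, P2 = 0x7C, P3 = 0x3F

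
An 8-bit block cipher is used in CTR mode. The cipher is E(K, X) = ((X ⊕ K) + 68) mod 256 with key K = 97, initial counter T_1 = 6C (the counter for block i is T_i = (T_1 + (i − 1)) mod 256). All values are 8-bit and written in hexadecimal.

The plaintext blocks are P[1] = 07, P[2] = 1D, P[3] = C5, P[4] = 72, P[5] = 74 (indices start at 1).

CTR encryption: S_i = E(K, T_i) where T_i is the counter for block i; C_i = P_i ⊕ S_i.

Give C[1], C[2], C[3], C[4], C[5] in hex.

C[1]: T = 6C, S = E(K, T) = 63; 07 ⊕ 63 = 64.
C[2]: T = 6D, S = E(K, T) = 62; 1D ⊕ 62 = 7F.
C[3]: T = 6E, S = E(K, T) = 61; C5 ⊕ 61 = A4.
C[4]: T = 6F, S = E(K, T) = 60; 72 ⊕ 60 = 12.
C[5]: T = 70, S = E(K, T) = 4F; 74 ⊕ 4F = 3B.

C[1] = 64, C[2] = 7F, C[3] = A4, C[4] = 12, C[5] = 3B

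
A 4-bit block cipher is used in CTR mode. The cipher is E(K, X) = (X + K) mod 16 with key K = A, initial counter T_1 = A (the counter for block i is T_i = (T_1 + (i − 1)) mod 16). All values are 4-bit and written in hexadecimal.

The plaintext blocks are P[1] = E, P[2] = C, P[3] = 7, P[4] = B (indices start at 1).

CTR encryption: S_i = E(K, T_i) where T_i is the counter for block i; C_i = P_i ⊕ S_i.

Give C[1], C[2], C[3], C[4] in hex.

C[1] = A, C[2] = 9, C[3] = 1, C[4] = C

C[1]: T = A, S = E(K, T) = 4; E ⊕ 4 = A.
C[2]: T = B, S = E(K, T) = 5; C ⊕ 5 = 9.
C[3]: T = C, S = E(K, T) = 6; 7 ⊕ 6 = 1.
C[4]: T = D, S = E(K, T) = 7; B ⊕ 7 = C.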